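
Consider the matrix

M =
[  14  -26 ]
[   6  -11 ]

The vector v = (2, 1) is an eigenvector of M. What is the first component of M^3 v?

2

First find the eigenvalue: Mv = (2, 1) = 1·(2, 1), so λ = 1.
Then M^3 v = λ^3·v = 1^3·(2, 1) = 1·(2, 1) = (2, 1).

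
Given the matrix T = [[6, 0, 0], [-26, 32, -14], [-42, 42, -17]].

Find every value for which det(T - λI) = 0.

4, 6, 11

Set up det(lambda·I - T) = 0.
Expanding along the first row, p(lambda) = lambda^3 - 21·lambda^2 + 134·lambda - 264.
Since p(6) = 0, lambda = 6 is a root.
Factor out (lambda - 6): p(lambda) = (lambda - 6)·(lambda^2 - 15·lambda + 44).
The quadratic factors as (lambda - 4)·(lambda - 11).
Eigenvalues: 4, 6, 11.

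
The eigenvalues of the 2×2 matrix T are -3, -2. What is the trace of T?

trace(T) is the sum of the eigenvalues: (-3) + (-2) = -5.

-5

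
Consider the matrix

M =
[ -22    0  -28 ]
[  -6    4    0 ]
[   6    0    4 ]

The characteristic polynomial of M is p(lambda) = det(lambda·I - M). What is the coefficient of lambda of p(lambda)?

p(lambda) = lambda^3 + 14·lambda^2 + 8·lambda - 320.
The coefficient of lambda is 8.

8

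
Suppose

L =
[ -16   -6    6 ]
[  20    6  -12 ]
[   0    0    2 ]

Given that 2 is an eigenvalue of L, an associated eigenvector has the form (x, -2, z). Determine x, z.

1, 1

We need (L - 2I)v = 0.
L - 2I = [[-18, -6, 6], [20, 4, -12], [0, 0, 0]].
Row 1: (-18)·x + (-6)·-2 + (6)·z = 0
Row 2: (20)·x + (4)·-2 + (-12)·z = 0
Row 3: (0)·x + (0)·-2 + (0)·z = 0
Solving gives x = 1, z = 1.
Check: L·(1, -2, 1) = (2, -4, 2) = 2·(1, -2, 1).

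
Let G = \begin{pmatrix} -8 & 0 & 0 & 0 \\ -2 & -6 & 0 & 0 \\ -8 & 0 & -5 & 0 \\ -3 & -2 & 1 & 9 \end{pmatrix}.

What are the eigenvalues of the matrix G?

-8, -6, -5, 9

G is lower triangular, so its eigenvalues are the diagonal entries.
Diagonal: -8, -6, -5, 9.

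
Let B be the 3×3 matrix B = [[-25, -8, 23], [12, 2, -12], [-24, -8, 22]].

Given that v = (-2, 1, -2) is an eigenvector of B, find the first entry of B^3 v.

-16

First find the eigenvalue: Bv = (-4, 2, -4) = 2·(-2, 1, -2), so λ = 2.
Then B^3 v = λ^3·v = 2^3·(-2, 1, -2) = 8·(-2, 1, -2) = (-16, 8, -16).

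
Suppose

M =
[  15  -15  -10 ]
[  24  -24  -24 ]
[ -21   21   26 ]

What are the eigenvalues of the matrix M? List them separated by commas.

0, 5, 12

The characteristic polynomial is p(λ) = det(λI - M).
Expanding along the first row, p(λ) = λ^3 - 17λ^2 + 60λ.
Try λ = 0: p(0) = 0, so 0 is a root.
Factor out λ: p(λ) = λ·(λ^2 - 17λ + 60).
The quadratic factors as (λ - 5)·(λ - 12).
Eigenvalues: 0, 5, 12.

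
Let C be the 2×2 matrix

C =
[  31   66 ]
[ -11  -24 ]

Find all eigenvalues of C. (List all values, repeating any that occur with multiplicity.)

det(C - λI) = (31 - λ)(-24 - λ) - (66)·(-11) = λ^2 - 7λ - 18.
This factors as (λ + 2)·(λ - 9) = 0.
Eigenvalues: -2, 9.

-2, 9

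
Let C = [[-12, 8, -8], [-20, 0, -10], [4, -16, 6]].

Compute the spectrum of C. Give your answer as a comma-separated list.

Compute the characteristic polynomial p(s) = det(sI - C).
Cofactor expansion gives p(s) = s^3 + 6s^2 - 40s.
Since p(0) = 0, s = 0 is a root.
Factor out s: p(s) = s·(s^2 + 6s - 40).
The quadratic factors as (s + 10)·(s - 4).
Eigenvalues: -10, 0, 4.

-10, 0, 4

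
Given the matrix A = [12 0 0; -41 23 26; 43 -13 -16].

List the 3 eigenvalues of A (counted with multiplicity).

Compute the characteristic polynomial p(r) = det(rI - A).
Cofactor expansion gives p(r) = r^3 - 19r^2 + 54r + 360.
Since p(-3) = 0, r = -3 is a root.
Dividing by (r + 3) leaves r^2 - 22r + 120.
The quadratic factors as (r - 10)·(r - 12).
Eigenvalues: -3, 10, 12.

-3, 10, 12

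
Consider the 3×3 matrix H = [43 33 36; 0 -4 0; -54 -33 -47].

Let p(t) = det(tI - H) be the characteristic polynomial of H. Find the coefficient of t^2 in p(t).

8

The coefficient of t^2 of det(tI - H) is −trace(H).
trace(H) = (43) + (-4) + (-47) = -8, so the coefficient is 8.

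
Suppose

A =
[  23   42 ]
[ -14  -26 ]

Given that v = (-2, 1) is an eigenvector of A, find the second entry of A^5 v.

32

First find the eigenvalue: Av = (-4, 2) = 2·(-2, 1), so λ = 2.
Then A^5 v = λ^5·v = 2^5·(-2, 1) = 32·(-2, 1) = (-64, 32).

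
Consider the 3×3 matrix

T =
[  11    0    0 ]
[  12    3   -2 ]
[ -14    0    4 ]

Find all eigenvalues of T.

3, 4, 11

Compute the characteristic polynomial p(μ) = det(μI - T).
Expanding along the first row, p(μ) = μ^3 - 18μ^2 + 89μ - 132.
Try μ = 3: p(3) = 0, so 3 is a root.
Dividing by (μ - 3) leaves μ^2 - 15μ + 44.
The quadratic factors as (μ - 4)·(μ - 11).
Eigenvalues: 3, 4, 11.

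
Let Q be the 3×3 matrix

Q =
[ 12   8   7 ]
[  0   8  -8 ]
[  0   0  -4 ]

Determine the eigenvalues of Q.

-4, 8, 12

Q is upper triangular, so its eigenvalues are the diagonal entries.
Diagonal: 12, 8, -4.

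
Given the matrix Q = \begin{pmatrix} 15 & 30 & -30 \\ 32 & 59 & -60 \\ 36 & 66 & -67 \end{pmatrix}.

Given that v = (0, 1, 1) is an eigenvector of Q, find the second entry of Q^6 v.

1

First find the eigenvalue: Qv = (0, -1, -1) = -1·(0, 1, 1), so λ = -1.
Then Q^6 v = λ^6·v = (-1)^6·(0, 1, 1) = 1·(0, 1, 1) = (0, 1, 1).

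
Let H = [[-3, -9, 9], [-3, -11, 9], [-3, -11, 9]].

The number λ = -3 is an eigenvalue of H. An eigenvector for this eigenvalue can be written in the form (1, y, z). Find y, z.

We need (H + 3I)v = 0.
H + 3I = [[0, -9, 9], [-3, -8, 9], [-3, -11, 12]].
Row 1: (0)·1 + (-9)·y + (9)·z = 0
Row 2: (-3)·1 + (-8)·y + (9)·z = 0
Row 3: (-3)·1 + (-11)·y + (12)·z = 0
Solving gives y = 3, z = 3.
Check: H·(1, 3, 3) = (-3, -9, -9) = -3·(1, 3, 3).

3, 3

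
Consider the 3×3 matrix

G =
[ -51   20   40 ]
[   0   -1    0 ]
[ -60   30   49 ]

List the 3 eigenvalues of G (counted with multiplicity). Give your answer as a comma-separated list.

The characteristic polynomial is p(lambda) = det(lambda·I - G).
Cofactor expansion gives p(lambda) = lambda^3 + 3·lambda^2 - 97·lambda - 99.
Since p(-11) = 0, lambda = -11 is a root.
Dividing by (lambda + 11) leaves lambda^2 - 8·lambda - 9.
The quadratic factors as (lambda + 1)·(lambda - 9).
Eigenvalues: -11, -1, 9.

-11, -1, 9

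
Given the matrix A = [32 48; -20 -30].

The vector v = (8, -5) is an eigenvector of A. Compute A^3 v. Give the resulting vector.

First find the eigenvalue: Av = (16, -10) = 2·(8, -5), so λ = 2.
Then A^3 v = λ^3·v = 2^3·(8, -5) = 8·(8, -5) = (64, -40).

(64, -40)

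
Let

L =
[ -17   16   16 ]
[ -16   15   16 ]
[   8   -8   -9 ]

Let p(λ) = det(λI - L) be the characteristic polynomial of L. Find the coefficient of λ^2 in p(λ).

The coefficient of λ^2 of det(λI - L) is −trace(L).
trace(L) = (-17) + (15) + (-9) = -11, so the coefficient is 11.

11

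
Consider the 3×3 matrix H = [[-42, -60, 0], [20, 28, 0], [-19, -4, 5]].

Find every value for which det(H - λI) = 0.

The characteristic polynomial is p(t) = det(tI - H).
Cofactor expansion gives p(t) = t^3 + 9t^2 - 46t - 120.
Since p(5) = 0, t = 5 is a root.
Factor out (t - 5): p(t) = (t - 5)·(t^2 + 14t + 24).
The quadratic factors as (t + 12)·(t + 2).
Eigenvalues: -12, -2, 5.

-12, -2, 5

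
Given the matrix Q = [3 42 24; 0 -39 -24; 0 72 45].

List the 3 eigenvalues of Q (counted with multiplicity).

The characteristic polynomial is p(t) = det(tI - Q).
Expanding along the first row, p(t) = t^3 - 9t^2 - 9t + 81.
Since p(3) = 0, t = 3 is a root.
Factor out (t - 3): p(t) = (t - 3)·(t^2 - 6t - 27).
The quadratic factors as (t + 3)·(t - 9).
Eigenvalues: -3, 3, 9.

-3, 3, 9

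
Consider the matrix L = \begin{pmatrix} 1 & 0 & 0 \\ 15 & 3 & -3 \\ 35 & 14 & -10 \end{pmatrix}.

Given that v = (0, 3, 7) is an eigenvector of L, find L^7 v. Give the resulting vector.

(0, -49152, -114688)

First find the eigenvalue: Lv = (0, -12, -28) = -4·(0, 3, 7), so λ = -4.
Then L^7 v = λ^7·v = (-4)^7·(0, 3, 7) = -16384·(0, 3, 7) = (0, -49152, -114688).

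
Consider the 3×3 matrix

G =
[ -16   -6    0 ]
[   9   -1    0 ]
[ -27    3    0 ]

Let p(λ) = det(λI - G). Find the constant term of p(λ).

0

p(λ) = λ^3 + 17λ^2 + 70λ.
The constant term is 0.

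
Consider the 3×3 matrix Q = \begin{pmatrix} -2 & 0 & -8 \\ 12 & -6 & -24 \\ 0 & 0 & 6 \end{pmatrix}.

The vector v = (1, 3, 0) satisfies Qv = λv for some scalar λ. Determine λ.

-2

Compute Qv: Q·(1, 3, 0) = (-2, -6, 0).
Since Qv = λv, compare component 1: -2 = λ·1, so λ = -2.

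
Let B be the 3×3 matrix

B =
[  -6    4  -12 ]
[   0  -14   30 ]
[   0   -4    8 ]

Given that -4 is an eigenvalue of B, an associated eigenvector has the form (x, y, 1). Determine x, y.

We need (B + 4I)v = 0.
B + 4I = [[-2, 4, -12], [0, -10, 30], [0, -4, 12]].
Row 1: (-2)·x + (4)·y + (-12)·1 = 0
Row 2: (0)·x + (-10)·y + (30)·1 = 0
Row 3: (0)·x + (-4)·y + (12)·1 = 0
Solving gives x = 0, y = 3.
Check: B·(0, 3, 1) = (0, -12, -4) = -4·(0, 3, 1).

0, 3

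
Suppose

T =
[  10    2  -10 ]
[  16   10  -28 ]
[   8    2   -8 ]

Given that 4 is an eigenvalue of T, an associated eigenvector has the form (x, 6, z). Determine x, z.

We need (T - 4I)v = 0.
T - 4I = [[6, 2, -10], [16, 6, -28], [8, 2, -12]].
Row 1: (6)·x + (2)·6 + (-10)·z = 0
Row 2: (16)·x + (6)·6 + (-28)·z = 0
Row 3: (8)·x + (2)·6 + (-12)·z = 0
Solving gives x = 3, z = 3.
Check: T·(3, 6, 3) = (12, 24, 12) = 4·(3, 6, 3).

3, 3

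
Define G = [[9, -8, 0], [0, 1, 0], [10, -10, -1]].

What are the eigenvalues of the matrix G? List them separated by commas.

The characteristic polynomial is p(μ) = det(μI - G).
Expanding along the first row, p(μ) = μ^3 - 9μ^2 - μ + 9.
Try μ = -1: p(-1) = 0, so -1 is a root.
Dividing by (μ + 1) leaves μ^2 - 10μ + 9.
The quadratic factors as (μ - 1)·(μ - 9).
Eigenvalues: -1, 1, 9.

-1, 1, 9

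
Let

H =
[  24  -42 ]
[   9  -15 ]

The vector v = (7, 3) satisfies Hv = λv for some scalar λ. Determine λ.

6

Compute Hv: H·(7, 3) = (42, 18).
Since Hv = λv, compare component 1: 42 = λ·7, so λ = 6.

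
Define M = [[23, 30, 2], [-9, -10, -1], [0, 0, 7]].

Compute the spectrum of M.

Set up det(sI - M) = 0.
Cofactor expansion gives p(s) = s^3 - 20s^2 + 131s - 280.
Rational-root test: s = 5 gives p(5) = 0.
Dividing by (s - 5) leaves s^2 - 15s + 56.
The quadratic factors as (s - 7)·(s - 8).
Eigenvalues: 5, 7, 8.

5, 7, 8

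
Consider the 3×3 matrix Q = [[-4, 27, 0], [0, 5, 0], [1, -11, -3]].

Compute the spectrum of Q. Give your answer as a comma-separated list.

-4, -3, 5

Compute the characteristic polynomial p(lambda) = det(lambda·I - Q).
Cofactor expansion gives p(lambda) = lambda^3 + 2·lambda^2 - 23·lambda - 60.
Rational-root test: lambda = -3 gives p(-3) = 0.
Factor out (lambda + 3): p(lambda) = (lambda + 3)·(lambda^2 - lambda - 20).
The quadratic factors as (lambda + 4)·(lambda - 5).
Eigenvalues: -4, -3, 5.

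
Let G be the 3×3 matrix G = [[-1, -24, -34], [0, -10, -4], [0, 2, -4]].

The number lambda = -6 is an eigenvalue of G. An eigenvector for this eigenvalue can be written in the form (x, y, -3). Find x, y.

-6, 3

We need (G + 6I)v = 0.
G + 6I = [[5, -24, -34], [0, -4, -4], [0, 2, 2]].
Row 1: (5)·x + (-24)·y + (-34)·-3 = 0
Row 2: (0)·x + (-4)·y + (-4)·-3 = 0
Row 3: (0)·x + (2)·y + (2)·-3 = 0
Solving gives x = -6, y = 3.
Check: G·(-6, 3, -3) = (36, -18, 18) = -6·(-6, 3, -3).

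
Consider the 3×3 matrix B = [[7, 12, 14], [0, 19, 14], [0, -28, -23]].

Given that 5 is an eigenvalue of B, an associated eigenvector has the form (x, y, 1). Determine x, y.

We need (B - 5I)v = 0.
B - 5I = [[2, 12, 14], [0, 14, 14], [0, -28, -28]].
Row 1: (2)·x + (12)·y + (14)·1 = 0
Row 2: (0)·x + (14)·y + (14)·1 = 0
Row 3: (0)·x + (-28)·y + (-28)·1 = 0
Solving gives x = -1, y = -1.
Check: B·(-1, -1, 1) = (-5, -5, 5) = 5·(-1, -1, 1).

-1, -1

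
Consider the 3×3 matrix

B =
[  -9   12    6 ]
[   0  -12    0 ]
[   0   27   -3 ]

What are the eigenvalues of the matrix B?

Compute the characteristic polynomial p(μ) = det(μI - B).
Expanding the 3×3 determinant: p(μ) = μ^3 + 24μ^2 + 171μ + 324.
Try μ = -12: p(-12) = 0, so -12 is a root.
Dividing by (μ + 12) leaves μ^2 + 12μ + 27.
The quadratic factors as (μ + 9)·(μ + 3).
Eigenvalues: -12, -9, -3.

-12, -9, -3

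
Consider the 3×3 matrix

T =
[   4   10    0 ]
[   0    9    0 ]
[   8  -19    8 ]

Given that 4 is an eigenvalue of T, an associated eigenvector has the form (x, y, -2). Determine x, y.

1, 0

We need (T - 4I)v = 0.
T - 4I = [[0, 10, 0], [0, 5, 0], [8, -19, 4]].
Row 1: (0)·x + (10)·y + (0)·-2 = 0
Row 2: (0)·x + (5)·y + (0)·-2 = 0
Row 3: (8)·x + (-19)·y + (4)·-2 = 0
Solving gives x = 1, y = 0.
Check: T·(1, 0, -2) = (4, 0, -8) = 4·(1, 0, -2).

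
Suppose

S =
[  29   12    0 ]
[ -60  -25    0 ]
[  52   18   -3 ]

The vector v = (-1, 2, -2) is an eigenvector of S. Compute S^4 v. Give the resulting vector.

(-625, 1250, -1250)

First find the eigenvalue: Sv = (-5, 10, -10) = 5·(-1, 2, -2), so λ = 5.
Then S^4 v = λ^4·v = 5^4·(-1, 2, -2) = 625·(-1, 2, -2) = (-625, 1250, -1250).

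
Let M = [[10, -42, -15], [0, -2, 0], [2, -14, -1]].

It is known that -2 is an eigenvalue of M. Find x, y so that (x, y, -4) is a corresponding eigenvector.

-12, -2

We need (M + 2I)v = 0.
M + 2I = [[12, -42, -15], [0, 0, 0], [2, -14, 1]].
Row 1: (12)·x + (-42)·y + (-15)·-4 = 0
Row 2: (0)·x + (0)·y + (0)·-4 = 0
Row 3: (2)·x + (-14)·y + (1)·-4 = 0
Solving gives x = -12, y = -2.
Check: M·(-12, -2, -4) = (24, 4, 8) = -2·(-12, -2, -4).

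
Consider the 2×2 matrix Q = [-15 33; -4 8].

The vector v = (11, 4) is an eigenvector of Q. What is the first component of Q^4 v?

891

First find the eigenvalue: Qv = (-33, -12) = -3·(11, 4), so λ = -3.
Then Q^4 v = λ^4·v = (-3)^4·(11, 4) = 81·(11, 4) = (891, 324).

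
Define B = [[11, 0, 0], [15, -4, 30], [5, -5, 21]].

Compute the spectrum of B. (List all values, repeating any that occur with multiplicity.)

Set up det(tI - B) = 0.
Expanding the 3×3 determinant: p(t) = t^3 - 28t^2 + 253t - 726.
Since p(6) = 0, t = 6 is a root.
Dividing by (t - 6) leaves t^2 - 22t + 121.
The quadratic factor is (t - 11)^2.
Eigenvalues: 6, 11, 11.

6, 11, 11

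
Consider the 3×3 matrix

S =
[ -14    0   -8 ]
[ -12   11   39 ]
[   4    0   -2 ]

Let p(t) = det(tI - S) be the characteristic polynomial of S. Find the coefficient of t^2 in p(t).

The coefficient of t^2 of det(tI - S) is −trace(S).
trace(S) = (-14) + (11) + (-2) = -5, so the coefficient is 5.

5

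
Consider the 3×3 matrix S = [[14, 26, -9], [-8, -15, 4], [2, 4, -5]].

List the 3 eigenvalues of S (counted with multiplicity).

The characteristic polynomial is p(lambda) = det(lambda·I - S).
Expanding the 3×3 determinant: p(lambda) = lambda^3 + 6·lambda^2 + 5·lambda - 12.
Since p(1) = 0, lambda = 1 is a root.
Factor out (lambda - 1): p(lambda) = (lambda - 1)·(lambda^2 + 7·lambda + 12).
The quadratic factors as (lambda + 4)·(lambda + 3).
Eigenvalues: -4, -3, 1.

-4, -3, 1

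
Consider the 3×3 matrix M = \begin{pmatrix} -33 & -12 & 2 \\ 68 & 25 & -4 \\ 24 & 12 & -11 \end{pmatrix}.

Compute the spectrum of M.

-11, -9, 1

The characteristic polynomial is p(r) = det(rI - M).
Expanding the 3×3 determinant: p(r) = r^3 + 19r^2 + 79r - 99.
Try r = 1: p(1) = 0, so 1 is a root.
Factor out (r - 1): p(r) = (r - 1)·(r^2 + 20r + 99).
The quadratic factors as (r + 11)·(r + 9).
Eigenvalues: -11, -9, 1.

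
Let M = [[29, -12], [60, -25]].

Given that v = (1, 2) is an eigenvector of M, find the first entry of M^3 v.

125

First find the eigenvalue: Mv = (5, 10) = 5·(1, 2), so λ = 5.
Then M^3 v = λ^3·v = 5^3·(1, 2) = 125·(1, 2) = (125, 250).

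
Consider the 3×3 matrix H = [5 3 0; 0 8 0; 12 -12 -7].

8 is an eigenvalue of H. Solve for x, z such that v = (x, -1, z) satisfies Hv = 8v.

We need (H - 8I)v = 0.
H - 8I = [[-3, 3, 0], [0, 0, 0], [12, -12, -15]].
Row 1: (-3)·x + (3)·-1 + (0)·z = 0
Row 2: (0)·x + (0)·-1 + (0)·z = 0
Row 3: (12)·x + (-12)·-1 + (-15)·z = 0
Solving gives x = -1, z = 0.
Check: H·(-1, -1, 0) = (-8, -8, 0) = 8·(-1, -1, 0).

-1, 0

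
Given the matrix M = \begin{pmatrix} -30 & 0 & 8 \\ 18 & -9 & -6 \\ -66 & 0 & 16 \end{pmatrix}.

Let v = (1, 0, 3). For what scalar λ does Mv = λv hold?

-6

Compute Mv: M·(1, 0, 3) = (-6, 0, -18).
Since Mv = λv, compare component 1: -6 = λ·1, so λ = -6.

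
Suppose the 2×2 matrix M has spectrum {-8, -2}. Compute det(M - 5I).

If M has eigenvalues -8, -2, then M - 5I has eigenvalues -13, -7.
det(M - 5I) = (-13) · (-7) = 91.

91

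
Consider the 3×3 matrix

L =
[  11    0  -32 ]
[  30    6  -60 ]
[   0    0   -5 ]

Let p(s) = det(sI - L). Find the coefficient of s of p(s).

p(s) = s^3 - 12s^2 - 19s + 330.
The coefficient of s is -19.

-19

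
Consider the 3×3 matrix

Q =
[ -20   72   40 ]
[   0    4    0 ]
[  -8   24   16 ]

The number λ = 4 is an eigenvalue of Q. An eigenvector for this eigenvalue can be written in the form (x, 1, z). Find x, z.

We need (Q - 4I)v = 0.
Q - 4I = [[-24, 72, 40], [0, 0, 0], [-8, 24, 12]].
Row 1: (-24)·x + (72)·1 + (40)·z = 0
Row 2: (0)·x + (0)·1 + (0)·z = 0
Row 3: (-8)·x + (24)·1 + (12)·z = 0
Solving gives x = 3, z = 0.
Check: Q·(3, 1, 0) = (12, 4, 0) = 4·(3, 1, 0).

3, 0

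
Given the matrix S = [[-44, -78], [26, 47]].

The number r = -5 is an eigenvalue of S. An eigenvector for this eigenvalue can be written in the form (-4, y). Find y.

We need (S + 5I)v = 0.
S + 5I = [[-39, -78], [26, 52]].
Row 1: (-39)·-4 + (-78)·y = 0
Row 2: (26)·-4 + (52)·y = 0
Solving gives y = 2.
Check: S·(-4, 2) = (20, -10) = -5·(-4, 2).

2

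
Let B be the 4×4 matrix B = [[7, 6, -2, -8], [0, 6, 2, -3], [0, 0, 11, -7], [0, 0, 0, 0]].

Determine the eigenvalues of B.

B is upper triangular, so its eigenvalues are the diagonal entries.
Diagonal: 7, 6, 11, 0.

0, 6, 7, 11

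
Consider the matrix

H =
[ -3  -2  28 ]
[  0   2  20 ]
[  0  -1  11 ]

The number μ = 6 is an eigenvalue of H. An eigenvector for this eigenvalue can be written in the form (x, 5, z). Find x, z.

2, 1

We need (H - 6I)v = 0.
H - 6I = [[-9, -2, 28], [0, -4, 20], [0, -1, 5]].
Row 1: (-9)·x + (-2)·5 + (28)·z = 0
Row 2: (0)·x + (-4)·5 + (20)·z = 0
Row 3: (0)·x + (-1)·5 + (5)·z = 0
Solving gives x = 2, z = 1.
Check: H·(2, 5, 1) = (12, 30, 6) = 6·(2, 5, 1).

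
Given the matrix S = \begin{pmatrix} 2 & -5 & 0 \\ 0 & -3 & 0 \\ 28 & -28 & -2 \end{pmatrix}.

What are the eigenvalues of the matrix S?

The characteristic polynomial is p(λ) = det(λI - S).
Expanding the 3×3 determinant: p(λ) = λ^3 + 3λ^2 - 4λ - 12.
Try λ = 2: p(2) = 0, so 2 is a root.
Factor out (λ - 2): p(λ) = (λ - 2)·(λ^2 + 5λ + 6).
The quadratic factors as (λ + 3)·(λ + 2).
Eigenvalues: -3, -2, 2.

-3, -2, 2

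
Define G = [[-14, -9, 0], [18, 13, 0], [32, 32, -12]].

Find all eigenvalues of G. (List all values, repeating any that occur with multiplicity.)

The characteristic polynomial is p(t) = det(tI - G).
Expanding along the first row, p(t) = t^3 + 13t^2 - 8t - 240.
Try t = -12: p(-12) = 0, so -12 is a root.
Dividing by (t + 12) leaves t^2 + t - 20.
The quadratic factors as (t + 5)·(t - 4).
Eigenvalues: -12, -5, 4.

-12, -5, 4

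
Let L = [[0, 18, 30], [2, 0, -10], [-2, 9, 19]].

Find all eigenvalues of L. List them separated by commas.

4, 6, 9

Set up det(λI - L) = 0.
Cofactor expansion gives p(λ) = λ^3 - 19λ^2 + 114λ - 216.
Try λ = 4: p(4) = 0, so 4 is a root.
Factor out (λ - 4): p(λ) = (λ - 4)·(λ^2 - 15λ + 54).
The quadratic factors as (λ - 6)·(λ - 9).
Eigenvalues: 4, 6, 9.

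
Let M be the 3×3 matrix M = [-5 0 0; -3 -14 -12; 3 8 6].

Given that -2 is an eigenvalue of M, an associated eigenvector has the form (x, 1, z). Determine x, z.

We need (M + 2I)v = 0.
M + 2I = [[-3, 0, 0], [-3, -12, -12], [3, 8, 8]].
Row 1: (-3)·x + (0)·1 + (0)·z = 0
Row 2: (-3)·x + (-12)·1 + (-12)·z = 0
Row 3: (3)·x + (8)·1 + (8)·z = 0
Solving gives x = 0, z = -1.
Check: M·(0, 1, -1) = (0, -2, 2) = -2·(0, 1, -1).

0, -1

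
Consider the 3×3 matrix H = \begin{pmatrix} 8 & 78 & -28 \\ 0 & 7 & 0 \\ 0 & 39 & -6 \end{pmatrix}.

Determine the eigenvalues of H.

Set up det(tI - H) = 0.
Cofactor expansion gives p(t) = t^3 - 9t^2 - 34t + 336.
Since p(7) = 0, t = 7 is a root.
Dividing by (t - 7) leaves t^2 - 2t - 48.
The quadratic factors as (t + 6)·(t - 8).
Eigenvalues: -6, 7, 8.

-6, 7, 8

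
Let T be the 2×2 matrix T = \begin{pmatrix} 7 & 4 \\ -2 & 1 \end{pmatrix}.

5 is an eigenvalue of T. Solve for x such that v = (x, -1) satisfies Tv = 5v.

We need (T - 5I)v = 0.
T - 5I = [[2, 4], [-2, -4]].
Row 1: (2)·x + (4)·-1 = 0
Row 2: (-2)·x + (-4)·-1 = 0
Solving gives x = 2.
Check: T·(2, -1) = (10, -5) = 5·(2, -1).

2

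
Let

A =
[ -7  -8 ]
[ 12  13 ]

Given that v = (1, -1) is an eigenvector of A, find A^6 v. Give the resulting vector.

(1, -1)

First find the eigenvalue: Av = (1, -1) = 1·(1, -1), so λ = 1.
Then A^6 v = λ^6·v = 1^6·(1, -1) = 1·(1, -1) = (1, -1).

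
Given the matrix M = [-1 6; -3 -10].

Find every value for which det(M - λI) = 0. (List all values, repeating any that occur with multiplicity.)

-7, -4

det(M - μI) = (-1 - μ)(-10 - μ) - (6)·(-3) = μ^2 + 11μ + 28.
This factors as (μ + 7)·(μ + 4) = 0.
Eigenvalues: -7, -4.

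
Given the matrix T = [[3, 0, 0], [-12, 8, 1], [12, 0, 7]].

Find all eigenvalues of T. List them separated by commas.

Compute the characteristic polynomial p(lambda) = det(lambda·I - T).
Expanding the 3×3 determinant: p(lambda) = lambda^3 - 18·lambda^2 + 101·lambda - 168.
Try lambda = 3: p(3) = 0, so 3 is a root.
Factor out (lambda - 3): p(lambda) = (lambda - 3)·(lambda^2 - 15·lambda + 56).
The quadratic factors as (lambda - 7)·(lambda - 8).
Eigenvalues: 3, 7, 8.

3, 7, 8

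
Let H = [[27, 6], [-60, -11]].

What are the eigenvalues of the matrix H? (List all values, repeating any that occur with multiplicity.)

det(H - λI) = (27 - λ)(-11 - λ) - (6)·(-60) = λ^2 - 16λ + 63.
This factors as (λ - 7)·(λ - 9) = 0.
Eigenvalues: 7, 9.

7, 9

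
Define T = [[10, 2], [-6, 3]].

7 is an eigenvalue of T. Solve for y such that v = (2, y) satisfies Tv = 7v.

-3

We need (T - 7I)v = 0.
T - 7I = [[3, 2], [-6, -4]].
Row 1: (3)·2 + (2)·y = 0
Row 2: (-6)·2 + (-4)·y = 0
Solving gives y = -3.
Check: T·(2, -3) = (14, -21) = 7·(2, -3).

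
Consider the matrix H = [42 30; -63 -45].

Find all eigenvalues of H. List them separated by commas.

-3, 0

det(H - μI) = (42 - μ)(-45 - μ) - (30)·(-63) = μ^2 + 3μ.
This factors as (μ + 3)·μ = 0.
Eigenvalues: -3, 0.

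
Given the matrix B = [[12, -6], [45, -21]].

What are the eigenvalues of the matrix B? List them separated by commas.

det(B - lambda·I) = (12 - lambda)(-21 - lambda) - (-6)·(45) = lambda^2 + 9·lambda + 18.
This factors as (lambda + 6)·(lambda + 3) = 0.
Eigenvalues: -6, -3.

-6, -3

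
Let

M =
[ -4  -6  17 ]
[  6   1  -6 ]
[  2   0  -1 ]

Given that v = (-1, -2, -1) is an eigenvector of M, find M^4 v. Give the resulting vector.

First find the eigenvalue: Mv = (-1, -2, -1) = 1·(-1, -2, -1), so λ = 1.
Then M^4 v = λ^4·v = 1^4·(-1, -2, -1) = 1·(-1, -2, -1) = (-1, -2, -1).

(-1, -2, -1)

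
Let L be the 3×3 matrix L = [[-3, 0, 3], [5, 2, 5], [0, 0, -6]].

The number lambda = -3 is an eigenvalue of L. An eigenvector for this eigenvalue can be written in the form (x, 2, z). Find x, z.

We need (L + 3I)v = 0.
L + 3I = [[0, 0, 3], [5, 5, 5], [0, 0, -3]].
Row 1: (0)·x + (0)·2 + (3)·z = 0
Row 2: (5)·x + (5)·2 + (5)·z = 0
Row 3: (0)·x + (0)·2 + (-3)·z = 0
Solving gives x = -2, z = 0.
Check: L·(-2, 2, 0) = (6, -6, 0) = -3·(-2, 2, 0).

-2, 0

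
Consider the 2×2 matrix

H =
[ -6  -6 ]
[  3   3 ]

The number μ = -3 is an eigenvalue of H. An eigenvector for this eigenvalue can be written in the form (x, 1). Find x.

-2

We need (H + 3I)v = 0.
H + 3I = [[-3, -6], [3, 6]].
Row 1: (-3)·x + (-6)·1 = 0
Row 2: (3)·x + (6)·1 = 0
Solving gives x = -2.
Check: H·(-2, 1) = (6, -3) = -3·(-2, 1).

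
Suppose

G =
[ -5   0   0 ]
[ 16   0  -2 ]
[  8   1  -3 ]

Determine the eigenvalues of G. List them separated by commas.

The characteristic polynomial is p(lambda) = det(lambda·I - G).
Expanding along the first row, p(lambda) = lambda^3 + 8·lambda^2 + 17·lambda + 10.
Try lambda = -2: p(-2) = 0, so -2 is a root.
Dividing by (lambda + 2) leaves lambda^2 + 6·lambda + 5.
The quadratic factors as (lambda + 5)·(lambda + 1).
Eigenvalues: -5, -2, -1.

-5, -2, -1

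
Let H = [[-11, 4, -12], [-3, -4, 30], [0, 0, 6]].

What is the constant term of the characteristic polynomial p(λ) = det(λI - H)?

p(0) = det(0·I − H) = det(−H) = (−1)^3·det(H).
det(H) = 336, so p(0) = -336.

-336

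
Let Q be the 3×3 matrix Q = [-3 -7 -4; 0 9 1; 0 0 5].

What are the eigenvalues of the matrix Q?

Q is upper triangular, so its eigenvalues are the diagonal entries.
Diagonal: -3, 9, 5.

-3, 5, 9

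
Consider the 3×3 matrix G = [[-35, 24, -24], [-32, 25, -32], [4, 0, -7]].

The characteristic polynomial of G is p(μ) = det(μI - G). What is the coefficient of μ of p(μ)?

59

p(μ) = μ^3 + 17μ^2 + 59μ - 77.
The coefficient of μ is 59.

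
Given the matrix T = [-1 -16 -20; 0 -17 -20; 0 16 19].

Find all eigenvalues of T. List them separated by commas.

Set up det(sI - T) = 0.
Cofactor expansion gives p(s) = s^3 - s^2 - 5s - 3.
Since p(-1) = 0, s = -1 is a root.
Factor out (s + 1): p(s) = (s + 1)·(s^2 - 2s - 3).
The quadratic factors as (s + 1)·(s - 3).
Eigenvalues: -1, -1, 3.

-1, -1, 3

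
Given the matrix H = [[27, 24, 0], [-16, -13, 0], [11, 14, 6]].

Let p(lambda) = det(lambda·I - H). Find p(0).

p(0) = det(0·I − H) = det(−H) = (−1)^3·det(H).
det(H) = 198, so p(0) = -198.

-198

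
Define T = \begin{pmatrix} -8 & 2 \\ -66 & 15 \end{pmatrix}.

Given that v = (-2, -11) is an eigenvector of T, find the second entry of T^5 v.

First find the eigenvalue: Tv = (-6, -33) = 3·(-2, -11), so λ = 3.
Then T^5 v = λ^5·v = 3^5·(-2, -11) = 243·(-2, -11) = (-486, -2673).

-2673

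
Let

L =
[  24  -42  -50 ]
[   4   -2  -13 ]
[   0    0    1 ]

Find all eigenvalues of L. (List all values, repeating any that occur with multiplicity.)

Set up det(λI - L) = 0.
Cofactor expansion gives p(λ) = λ^3 - 23λ^2 + 142λ - 120.
Since p(1) = 0, λ = 1 is a root.
Dividing by (λ - 1) leaves λ^2 - 22λ + 120.
The quadratic factors as (λ - 10)·(λ - 12).
Eigenvalues: 1, 10, 12.

1, 10, 12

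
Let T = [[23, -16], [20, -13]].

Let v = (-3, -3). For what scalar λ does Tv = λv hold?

Compute Tv: T·(-3, -3) = (-21, -21).
Since Tv = λv, compare component 1: -21 = λ·-3, so λ = 7.

7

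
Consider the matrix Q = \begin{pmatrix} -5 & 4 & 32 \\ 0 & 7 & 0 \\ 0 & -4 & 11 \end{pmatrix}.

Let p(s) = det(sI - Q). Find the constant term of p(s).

p(s) = s^3 - 13s^2 - 13s + 385.
The constant term is 385.

385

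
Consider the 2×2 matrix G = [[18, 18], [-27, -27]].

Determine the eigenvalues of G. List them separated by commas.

det(G - λI) = (18 - λ)(-27 - λ) - (18)·(-27) = λ^2 + 9λ.
This factors as (λ + 9)·λ = 0.
Eigenvalues: -9, 0.

-9, 0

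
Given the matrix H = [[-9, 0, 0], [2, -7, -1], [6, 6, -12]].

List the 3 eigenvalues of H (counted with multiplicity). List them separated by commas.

Set up det(lambda·I - H) = 0.
Expanding the 3×3 determinant: p(lambda) = lambda^3 + 28·lambda^2 + 261·lambda + 810.
Since p(-9) = 0, lambda = -9 is a root.
Factor out (lambda + 9): p(lambda) = (lambda + 9)·(lambda^2 + 19·lambda + 90).
The quadratic factors as (lambda + 10)·(lambda + 9).
Eigenvalues: -10, -9, -9.

-10, -9, -9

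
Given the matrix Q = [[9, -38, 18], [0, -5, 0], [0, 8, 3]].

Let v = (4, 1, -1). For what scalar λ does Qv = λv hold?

Compute Qv: Q·(4, 1, -1) = (-20, -5, 5).
Since Qv = λv, compare component 1: -20 = λ·4, so λ = -5.

-5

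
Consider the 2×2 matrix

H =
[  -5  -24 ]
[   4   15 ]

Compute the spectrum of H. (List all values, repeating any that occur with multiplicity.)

3, 7

det(H - lambda·I) = (-5 - lambda)(15 - lambda) - (-24)·(4) = lambda^2 - 10·lambda + 21.
This factors as (lambda - 3)·(lambda - 7) = 0.
Eigenvalues: 3, 7.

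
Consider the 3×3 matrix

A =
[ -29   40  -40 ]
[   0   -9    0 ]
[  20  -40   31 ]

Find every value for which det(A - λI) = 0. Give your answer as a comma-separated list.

-9, -9, 11

Set up det(rI - A) = 0.
Expanding along the first row, p(r) = r^3 + 7r^2 - 117r - 891.
Try r = -9: p(-9) = 0, so -9 is a root.
Factor out (r + 9): p(r) = (r + 9)·(r^2 - 2r - 99).
The quadratic factors as (r + 9)·(r - 11).
Eigenvalues: -9, -9, 11.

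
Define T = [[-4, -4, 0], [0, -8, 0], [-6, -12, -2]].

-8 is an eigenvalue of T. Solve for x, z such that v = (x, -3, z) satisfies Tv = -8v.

We need (T + 8I)v = 0.
T + 8I = [[4, -4, 0], [0, 0, 0], [-6, -12, 6]].
Row 1: (4)·x + (-4)·-3 + (0)·z = 0
Row 2: (0)·x + (0)·-3 + (0)·z = 0
Row 3: (-6)·x + (-12)·-3 + (6)·z = 0
Solving gives x = -3, z = -9.
Check: T·(-3, -3, -9) = (24, 24, 72) = -8·(-3, -3, -9).

-3, -9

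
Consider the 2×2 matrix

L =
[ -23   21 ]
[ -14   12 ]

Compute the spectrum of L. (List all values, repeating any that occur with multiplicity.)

det(L - tI) = (-23 - t)(12 - t) - (21)·(-14) = t^2 + 11t + 18.
This factors as (t + 9)·(t + 2) = 0.
Eigenvalues: -9, -2.

-9, -2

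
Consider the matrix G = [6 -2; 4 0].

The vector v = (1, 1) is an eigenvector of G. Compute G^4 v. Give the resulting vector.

First find the eigenvalue: Gv = (4, 4) = 4·(1, 1), so λ = 4.
Then G^4 v = λ^4·v = 4^4·(1, 1) = 256·(1, 1) = (256, 256).

(256, 256)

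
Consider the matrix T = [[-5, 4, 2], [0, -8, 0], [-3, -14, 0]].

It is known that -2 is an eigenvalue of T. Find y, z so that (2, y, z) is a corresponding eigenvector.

0, 3

We need (T + 2I)v = 0.
T + 2I = [[-3, 4, 2], [0, -6, 0], [-3, -14, 2]].
Row 1: (-3)·2 + (4)·y + (2)·z = 0
Row 2: (0)·2 + (-6)·y + (0)·z = 0
Row 3: (-3)·2 + (-14)·y + (2)·z = 0
Solving gives y = 0, z = 3.
Check: T·(2, 0, 3) = (-4, 0, -6) = -2·(2, 0, 3).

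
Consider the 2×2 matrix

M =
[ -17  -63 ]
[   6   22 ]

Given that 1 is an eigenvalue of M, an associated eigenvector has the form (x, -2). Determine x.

We need (M - 1I)v = 0.
M - 1I = [[-18, -63], [6, 21]].
Row 1: (-18)·x + (-63)·-2 = 0
Row 2: (6)·x + (21)·-2 = 0
Solving gives x = 7.
Check: M·(7, -2) = (7, -2) = 1·(7, -2).

7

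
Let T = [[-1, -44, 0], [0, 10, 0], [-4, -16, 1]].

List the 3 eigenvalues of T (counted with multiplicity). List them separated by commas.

Set up det(sI - T) = 0.
Expanding along the first row, p(s) = s^3 - 10s^2 - s + 10.
Since p(1) = 0, s = 1 is a root.
Dividing by (s - 1) leaves s^2 - 9s - 10.
The quadratic factors as (s + 1)·(s - 10).
Eigenvalues: -1, 1, 10.

-1, 1, 10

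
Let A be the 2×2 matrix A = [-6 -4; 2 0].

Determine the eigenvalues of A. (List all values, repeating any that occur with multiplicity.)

-4, -2

det(A - rI) = (-6 - r)(0 - r) - (-4)·(2) = r^2 + 6r + 8.
This factors as (r + 4)·(r + 2) = 0.
Eigenvalues: -4, -2.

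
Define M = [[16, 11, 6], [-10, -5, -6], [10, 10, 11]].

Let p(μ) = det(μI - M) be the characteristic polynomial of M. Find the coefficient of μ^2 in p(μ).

-22

The coefficient of μ^2 of det(μI - M) is −trace(M).
trace(M) = (16) + (-5) + (11) = 22, so the coefficient is -22.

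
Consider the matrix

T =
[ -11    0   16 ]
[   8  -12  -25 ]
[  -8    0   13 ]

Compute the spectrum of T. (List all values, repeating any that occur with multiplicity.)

-12, -3, 5

The characteristic polynomial is p(lambda) = det(lambda·I - T).
Expanding along the first row, p(lambda) = lambda^3 + 10·lambda^2 - 39·lambda - 180.
Since p(-3) = 0, lambda = -3 is a root.
Dividing by (lambda + 3) leaves lambda^2 + 7·lambda - 60.
The quadratic factors as (lambda + 12)·(lambda - 5).
Eigenvalues: -12, -3, 5.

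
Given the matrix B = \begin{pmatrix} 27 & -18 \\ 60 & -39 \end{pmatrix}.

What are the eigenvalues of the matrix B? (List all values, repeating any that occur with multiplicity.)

-9, -3

det(B - tI) = (27 - t)(-39 - t) - (-18)·(60) = t^2 + 12t + 27.
This factors as (t + 9)·(t + 3) = 0.
Eigenvalues: -9, -3.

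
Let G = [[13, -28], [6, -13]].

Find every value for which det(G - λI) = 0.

det(G - μI) = (13 - μ)(-13 - μ) - (-28)·(6) = μ^2 - 1.
This factors as (μ + 1)·(μ - 1) = 0.
Eigenvalues: -1, 1.

-1, 1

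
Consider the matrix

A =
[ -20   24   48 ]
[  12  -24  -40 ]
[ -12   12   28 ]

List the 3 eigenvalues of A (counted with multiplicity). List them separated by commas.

Compute the characteristic polynomial p(λ) = det(λI - A).
Expanding the 3×3 determinant: p(λ) = λ^3 + 16λ^2 + 16λ - 384.
Try λ = -8: p(-8) = 0, so -8 is a root.
Factor out (λ + 8): p(λ) = (λ + 8)·(λ^2 + 8λ - 48).
The quadratic factors as (λ + 12)·(λ - 4).
Eigenvalues: -12, -8, 4.

-12, -8, 4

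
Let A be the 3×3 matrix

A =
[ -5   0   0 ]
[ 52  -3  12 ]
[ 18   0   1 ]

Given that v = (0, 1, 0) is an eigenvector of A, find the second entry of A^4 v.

First find the eigenvalue: Av = (0, -3, 0) = -3·(0, 1, 0), so λ = -3.
Then A^4 v = λ^4·v = (-3)^4·(0, 1, 0) = 81·(0, 1, 0) = (0, 81, 0).

81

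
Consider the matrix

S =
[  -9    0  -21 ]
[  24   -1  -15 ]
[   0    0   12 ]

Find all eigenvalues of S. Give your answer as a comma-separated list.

-9, -1, 12

Compute the characteristic polynomial p(t) = det(tI - S).
Expanding along the first row, p(t) = t^3 - 2t^2 - 111t - 108.
Rational-root test: t = -1 gives p(-1) = 0.
Dividing by (t + 1) leaves t^2 - 3t - 108.
The quadratic factors as (t + 9)·(t - 12).
Eigenvalues: -9, -1, 12.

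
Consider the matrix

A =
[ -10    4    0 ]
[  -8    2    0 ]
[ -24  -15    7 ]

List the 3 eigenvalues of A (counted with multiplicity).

Compute the characteristic polynomial p(λ) = det(λI - A).
Expanding along the first row, p(λ) = λ^3 + λ^2 - 44λ - 84.
Try λ = -2: p(-2) = 0, so -2 is a root.
Dividing by (λ + 2) leaves λ^2 - λ - 42.
The quadratic factors as (λ + 6)·(λ - 7).
Eigenvalues: -6, -2, 7.

-6, -2, 7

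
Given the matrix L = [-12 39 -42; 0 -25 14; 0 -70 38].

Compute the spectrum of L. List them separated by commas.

Set up det(lambda·I - L) = 0.
Cofactor expansion gives p(lambda) = lambda^3 - lambda^2 - 126·lambda + 360.
Since p(3) = 0, lambda = 3 is a root.
Dividing by (lambda - 3) leaves lambda^2 + 2·lambda - 120.
The quadratic factors as (lambda + 12)·(lambda - 10).
Eigenvalues: -12, 3, 10.

-12, 3, 10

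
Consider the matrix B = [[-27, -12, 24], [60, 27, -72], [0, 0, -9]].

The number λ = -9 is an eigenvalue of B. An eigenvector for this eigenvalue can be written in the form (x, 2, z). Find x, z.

0, 1

We need (B + 9I)v = 0.
B + 9I = [[-18, -12, 24], [60, 36, -72], [0, 0, 0]].
Row 1: (-18)·x + (-12)·2 + (24)·z = 0
Row 2: (60)·x + (36)·2 + (-72)·z = 0
Row 3: (0)·x + (0)·2 + (0)·z = 0
Solving gives x = 0, z = 1.
Check: B·(0, 2, 1) = (0, -18, -9) = -9·(0, 2, 1).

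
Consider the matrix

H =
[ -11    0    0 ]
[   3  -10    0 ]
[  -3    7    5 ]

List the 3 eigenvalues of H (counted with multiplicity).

-11, -10, 5

H is lower triangular, so its eigenvalues are the diagonal entries.
Diagonal: -11, -10, 5.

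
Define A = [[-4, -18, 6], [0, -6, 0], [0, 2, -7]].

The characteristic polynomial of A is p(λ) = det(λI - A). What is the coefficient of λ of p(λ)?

94

p(λ) = λ^3 + 17λ^2 + 94λ + 168.
The coefficient of λ is 94.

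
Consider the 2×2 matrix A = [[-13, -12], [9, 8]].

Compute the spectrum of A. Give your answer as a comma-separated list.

-4, -1

det(A - sI) = (-13 - s)(8 - s) - (-12)·(9) = s^2 + 5s + 4.
This factors as (s + 4)·(s + 1) = 0.
Eigenvalues: -4, -1.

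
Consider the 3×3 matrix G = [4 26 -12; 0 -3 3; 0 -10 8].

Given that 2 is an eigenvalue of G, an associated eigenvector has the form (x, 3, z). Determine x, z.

-9, 5

We need (G - 2I)v = 0.
G - 2I = [[2, 26, -12], [0, -5, 3], [0, -10, 6]].
Row 1: (2)·x + (26)·3 + (-12)·z = 0
Row 2: (0)·x + (-5)·3 + (3)·z = 0
Row 3: (0)·x + (-10)·3 + (6)·z = 0
Solving gives x = -9, z = 5.
Check: G·(-9, 3, 5) = (-18, 6, 10) = 2·(-9, 3, 5).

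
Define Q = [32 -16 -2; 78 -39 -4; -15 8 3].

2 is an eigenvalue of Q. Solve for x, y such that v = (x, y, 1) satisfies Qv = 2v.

We need (Q - 2I)v = 0.
Q - 2I = [[30, -16, -2], [78, -41, -4], [-15, 8, 1]].
Row 1: (30)·x + (-16)·y + (-2)·1 = 0
Row 2: (78)·x + (-41)·y + (-4)·1 = 0
Row 3: (-15)·x + (8)·y + (1)·1 = 0
Solving gives x = -1, y = -2.
Check: Q·(-1, -2, 1) = (-2, -4, 2) = 2·(-1, -2, 1).

-1, -2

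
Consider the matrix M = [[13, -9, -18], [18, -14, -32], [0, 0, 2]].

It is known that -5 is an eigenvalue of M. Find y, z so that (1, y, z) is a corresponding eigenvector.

We need (M + 5I)v = 0.
M + 5I = [[18, -9, -18], [18, -9, -32], [0, 0, 7]].
Row 1: (18)·1 + (-9)·y + (-18)·z = 0
Row 2: (18)·1 + (-9)·y + (-32)·z = 0
Row 3: (0)·1 + (0)·y + (7)·z = 0
Solving gives y = 2, z = 0.
Check: M·(1, 2, 0) = (-5, -10, 0) = -5·(1, 2, 0).

2, 0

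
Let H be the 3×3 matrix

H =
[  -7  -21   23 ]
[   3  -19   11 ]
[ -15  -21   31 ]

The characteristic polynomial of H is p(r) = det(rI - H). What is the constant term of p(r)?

80

p(r) = r^3 - 5r^2 - 34r + 80.
The constant term is 80.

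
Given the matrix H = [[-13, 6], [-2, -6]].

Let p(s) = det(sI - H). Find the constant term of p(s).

p(s) = s^2 + 19s + 90.
The constant term is 90.

90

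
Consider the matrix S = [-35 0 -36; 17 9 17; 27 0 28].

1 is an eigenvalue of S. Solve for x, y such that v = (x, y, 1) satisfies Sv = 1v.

We need (S - 1I)v = 0.
S - 1I = [[-36, 0, -36], [17, 8, 17], [27, 0, 27]].
Row 1: (-36)·x + (0)·y + (-36)·1 = 0
Row 2: (17)·x + (8)·y + (17)·1 = 0
Row 3: (27)·x + (0)·y + (27)·1 = 0
Solving gives x = -1, y = 0.
Check: S·(-1, 0, 1) = (-1, 0, 1) = 1·(-1, 0, 1).

-1, 0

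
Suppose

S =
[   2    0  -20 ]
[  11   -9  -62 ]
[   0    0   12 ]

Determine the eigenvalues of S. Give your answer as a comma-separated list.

-9, 2, 12

Compute the characteristic polynomial p(λ) = det(λI - S).
Cofactor expansion gives p(λ) = λ^3 - 5λ^2 - 102λ + 216.
Since p(12) = 0, λ = 12 is a root.
Dividing by (λ - 12) leaves λ^2 + 7λ - 18.
The quadratic factors as (λ + 9)·(λ - 2).
Eigenvalues: -9, 2, 12.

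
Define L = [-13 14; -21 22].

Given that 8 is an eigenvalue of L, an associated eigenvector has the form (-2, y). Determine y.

We need (L - 8I)v = 0.
L - 8I = [[-21, 14], [-21, 14]].
Row 1: (-21)·-2 + (14)·y = 0
Row 2: (-21)·-2 + (14)·y = 0
Solving gives y = -3.
Check: L·(-2, -3) = (-16, -24) = 8·(-2, -3).

-3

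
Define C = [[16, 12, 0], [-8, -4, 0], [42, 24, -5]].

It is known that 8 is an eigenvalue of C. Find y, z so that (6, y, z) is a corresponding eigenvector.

We need (C - 8I)v = 0.
C - 8I = [[8, 12, 0], [-8, -12, 0], [42, 24, -13]].
Row 1: (8)·6 + (12)·y + (0)·z = 0
Row 2: (-8)·6 + (-12)·y + (0)·z = 0
Row 3: (42)·6 + (24)·y + (-13)·z = 0
Solving gives y = -4, z = 12.
Check: C·(6, -4, 12) = (48, -32, 96) = 8·(6, -4, 12).

-4, 12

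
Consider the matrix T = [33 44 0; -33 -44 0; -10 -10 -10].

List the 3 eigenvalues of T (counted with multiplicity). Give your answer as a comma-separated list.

-11, -10, 0

The characteristic polynomial is p(λ) = det(λI - T).
Expanding along the first row, p(λ) = λ^3 + 21λ^2 + 110λ.
Rational-root test: λ = -10 gives p(-10) = 0.
Factor out (λ + 10): p(λ) = (λ + 10)·(λ^2 + 11λ).
The quadratic factors as (λ + 11)·λ.
Eigenvalues: -11, -10, 0.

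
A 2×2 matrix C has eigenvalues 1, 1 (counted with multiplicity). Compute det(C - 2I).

If C has eigenvalues 1, 1, then C - 2I has eigenvalues -1, -1.
det(C - 2I) = (-1) · (-1) = 1.

1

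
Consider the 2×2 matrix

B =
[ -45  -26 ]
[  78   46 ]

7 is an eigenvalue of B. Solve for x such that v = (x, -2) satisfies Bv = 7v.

1

We need (B - 7I)v = 0.
B - 7I = [[-52, -26], [78, 39]].
Row 1: (-52)·x + (-26)·-2 = 0
Row 2: (78)·x + (39)·-2 = 0
Solving gives x = 1.
Check: B·(1, -2) = (7, -14) = 7·(1, -2).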